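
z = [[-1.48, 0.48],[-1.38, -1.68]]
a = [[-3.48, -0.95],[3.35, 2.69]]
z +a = [[-4.96, -0.47], [1.97, 1.01]]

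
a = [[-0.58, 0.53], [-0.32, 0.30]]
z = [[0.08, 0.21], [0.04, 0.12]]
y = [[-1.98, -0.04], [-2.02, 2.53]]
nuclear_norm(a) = 0.90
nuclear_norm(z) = 0.26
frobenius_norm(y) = 3.80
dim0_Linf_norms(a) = [0.58, 0.53]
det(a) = -0.00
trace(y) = 0.55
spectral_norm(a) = 0.90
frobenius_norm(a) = 0.90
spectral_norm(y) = 3.51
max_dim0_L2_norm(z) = 0.24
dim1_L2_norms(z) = [0.22, 0.13]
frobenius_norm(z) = 0.26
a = z @ y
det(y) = -5.09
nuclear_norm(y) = 4.96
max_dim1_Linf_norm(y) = 2.53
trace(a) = -0.28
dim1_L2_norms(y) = [1.98, 3.24]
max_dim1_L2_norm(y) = 3.24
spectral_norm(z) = 0.26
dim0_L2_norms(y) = [2.83, 2.53]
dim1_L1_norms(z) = [0.29, 0.16]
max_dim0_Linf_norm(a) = 0.58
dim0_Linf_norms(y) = [2.02, 2.53]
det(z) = 0.00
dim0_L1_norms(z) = [0.12, 0.33]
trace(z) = 0.20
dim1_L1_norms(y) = [2.02, 4.55]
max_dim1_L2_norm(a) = 0.79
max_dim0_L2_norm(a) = 0.66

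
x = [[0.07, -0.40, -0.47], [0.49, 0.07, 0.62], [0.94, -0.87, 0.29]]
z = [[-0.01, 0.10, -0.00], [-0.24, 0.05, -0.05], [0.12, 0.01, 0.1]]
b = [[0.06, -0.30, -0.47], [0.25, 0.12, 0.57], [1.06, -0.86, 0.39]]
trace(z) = 0.14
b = x + z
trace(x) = 0.43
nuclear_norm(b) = 2.28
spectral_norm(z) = 0.29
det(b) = 0.04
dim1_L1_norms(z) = [0.11, 0.34, 0.23]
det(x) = 0.09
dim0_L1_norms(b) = [1.37, 1.28, 1.43]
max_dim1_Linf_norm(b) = 1.06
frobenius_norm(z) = 0.31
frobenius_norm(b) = 1.65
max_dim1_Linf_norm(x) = 0.94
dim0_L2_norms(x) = [1.06, 0.96, 0.83]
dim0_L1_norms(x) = [1.5, 1.34, 1.38]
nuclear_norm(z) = 0.45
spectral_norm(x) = 1.41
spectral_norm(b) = 1.45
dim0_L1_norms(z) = [0.37, 0.16, 0.15]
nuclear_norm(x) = 2.35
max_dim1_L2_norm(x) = 1.31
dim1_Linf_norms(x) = [0.47, 0.62, 0.94]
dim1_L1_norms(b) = [0.83, 0.94, 2.31]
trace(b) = 0.57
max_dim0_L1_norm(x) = 1.5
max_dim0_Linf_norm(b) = 1.06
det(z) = 0.00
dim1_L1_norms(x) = [0.94, 1.18, 2.1]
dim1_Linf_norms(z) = [0.1, 0.24, 0.12]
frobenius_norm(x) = 1.66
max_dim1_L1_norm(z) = 0.34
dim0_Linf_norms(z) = [0.24, 0.1, 0.1]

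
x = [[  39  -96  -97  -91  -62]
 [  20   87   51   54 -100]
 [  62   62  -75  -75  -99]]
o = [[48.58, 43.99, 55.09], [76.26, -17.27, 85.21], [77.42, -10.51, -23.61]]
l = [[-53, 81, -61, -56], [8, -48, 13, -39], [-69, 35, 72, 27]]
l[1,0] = 8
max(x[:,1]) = 87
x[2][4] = -99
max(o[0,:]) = 55.09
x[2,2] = -75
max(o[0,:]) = 55.09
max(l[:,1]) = 81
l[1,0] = 8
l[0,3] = -56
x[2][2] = -75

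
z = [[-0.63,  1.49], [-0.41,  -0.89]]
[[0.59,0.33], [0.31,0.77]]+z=[[-0.04, 1.82], [-0.1, -0.12]]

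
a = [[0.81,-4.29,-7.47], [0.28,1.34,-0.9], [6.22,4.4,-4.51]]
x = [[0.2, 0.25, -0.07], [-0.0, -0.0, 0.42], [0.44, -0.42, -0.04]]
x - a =[[-0.61, 4.54, 7.4], [-0.28, -1.34, 1.32], [-5.78, -4.82, 4.47]]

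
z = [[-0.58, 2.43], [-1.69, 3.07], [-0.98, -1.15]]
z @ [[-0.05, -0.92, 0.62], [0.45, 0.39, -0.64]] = [[1.12,1.48,-1.91], [1.47,2.75,-3.01], [-0.47,0.45,0.13]]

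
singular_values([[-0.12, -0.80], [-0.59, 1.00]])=[1.34, 0.44]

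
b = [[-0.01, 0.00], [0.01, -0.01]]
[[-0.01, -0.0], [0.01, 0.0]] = b@[[0.74,0.18], [0.18,0.04]]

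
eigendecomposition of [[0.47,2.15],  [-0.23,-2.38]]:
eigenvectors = [[1.0, -0.63], [-0.09, 0.78]]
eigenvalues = [0.28, -2.19]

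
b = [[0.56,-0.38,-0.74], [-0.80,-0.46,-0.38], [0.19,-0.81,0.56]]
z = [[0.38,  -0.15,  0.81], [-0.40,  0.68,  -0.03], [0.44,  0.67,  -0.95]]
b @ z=[[0.04, -0.84, 1.17], [-0.29, -0.45, -0.27], [0.64, -0.2, -0.35]]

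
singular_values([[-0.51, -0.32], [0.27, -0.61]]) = [0.69, 0.58]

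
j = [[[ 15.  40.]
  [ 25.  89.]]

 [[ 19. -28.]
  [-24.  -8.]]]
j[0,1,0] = 25.0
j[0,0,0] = 15.0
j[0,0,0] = 15.0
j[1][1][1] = -8.0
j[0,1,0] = 25.0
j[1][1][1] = -8.0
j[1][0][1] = -28.0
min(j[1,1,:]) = -24.0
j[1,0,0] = 19.0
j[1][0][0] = 19.0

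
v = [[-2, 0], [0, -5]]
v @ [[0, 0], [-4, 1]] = [[0, 0], [20, -5]]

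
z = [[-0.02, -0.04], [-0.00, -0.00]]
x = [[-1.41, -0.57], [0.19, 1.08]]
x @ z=[[0.03, 0.06], [-0.00, -0.01]]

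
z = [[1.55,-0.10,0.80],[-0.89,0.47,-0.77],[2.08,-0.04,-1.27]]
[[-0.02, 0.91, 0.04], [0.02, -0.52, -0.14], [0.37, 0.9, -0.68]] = z @ [[0.07, 0.52, -0.14], [-0.1, 0.11, -0.05], [-0.17, 0.14, 0.31]]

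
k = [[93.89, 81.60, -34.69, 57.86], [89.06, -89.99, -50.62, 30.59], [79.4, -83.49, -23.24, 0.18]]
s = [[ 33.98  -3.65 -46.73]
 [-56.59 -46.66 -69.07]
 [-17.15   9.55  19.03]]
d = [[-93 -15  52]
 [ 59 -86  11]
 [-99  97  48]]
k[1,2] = -50.62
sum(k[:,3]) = 88.63000000000001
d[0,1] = -15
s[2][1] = 9.55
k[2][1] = -83.49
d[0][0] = -93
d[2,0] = -99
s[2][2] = 19.03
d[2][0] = -99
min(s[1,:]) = -69.07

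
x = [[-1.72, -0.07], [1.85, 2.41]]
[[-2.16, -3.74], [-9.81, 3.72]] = x@[[1.47, 2.18],[-5.2, -0.13]]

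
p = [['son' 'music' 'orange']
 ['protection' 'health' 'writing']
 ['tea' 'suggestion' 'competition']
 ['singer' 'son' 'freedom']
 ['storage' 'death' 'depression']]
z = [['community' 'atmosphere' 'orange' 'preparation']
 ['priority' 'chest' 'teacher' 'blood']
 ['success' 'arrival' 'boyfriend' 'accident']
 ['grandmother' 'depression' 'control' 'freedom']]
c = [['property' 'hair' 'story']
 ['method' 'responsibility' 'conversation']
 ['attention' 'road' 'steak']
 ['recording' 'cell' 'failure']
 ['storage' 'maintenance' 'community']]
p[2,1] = 'suggestion'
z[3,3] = 'freedom'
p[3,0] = 'singer'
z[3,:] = ['grandmother', 'depression', 'control', 'freedom']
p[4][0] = 'storage'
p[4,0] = 'storage'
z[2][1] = 'arrival'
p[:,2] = ['orange', 'writing', 'competition', 'freedom', 'depression']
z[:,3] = ['preparation', 'blood', 'accident', 'freedom']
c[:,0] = ['property', 'method', 'attention', 'recording', 'storage']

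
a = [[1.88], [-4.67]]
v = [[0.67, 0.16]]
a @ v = [[1.26, 0.3], [-3.13, -0.75]]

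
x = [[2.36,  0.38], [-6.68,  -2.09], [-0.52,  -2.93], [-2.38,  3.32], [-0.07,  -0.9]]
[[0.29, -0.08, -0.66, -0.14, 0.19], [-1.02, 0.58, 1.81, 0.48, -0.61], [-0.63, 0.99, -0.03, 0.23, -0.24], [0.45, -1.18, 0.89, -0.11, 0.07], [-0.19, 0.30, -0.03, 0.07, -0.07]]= x @ [[0.09, 0.02, -0.29, -0.05, 0.07], [0.2, -0.34, 0.06, -0.07, 0.07]]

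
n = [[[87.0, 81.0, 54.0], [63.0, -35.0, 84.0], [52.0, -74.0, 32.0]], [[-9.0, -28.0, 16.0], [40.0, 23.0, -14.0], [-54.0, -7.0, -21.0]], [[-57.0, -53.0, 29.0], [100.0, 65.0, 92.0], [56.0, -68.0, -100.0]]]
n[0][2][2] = 32.0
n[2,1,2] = 92.0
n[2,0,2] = 29.0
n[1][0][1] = -28.0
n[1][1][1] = 23.0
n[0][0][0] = 87.0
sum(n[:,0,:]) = 120.0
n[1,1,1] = 23.0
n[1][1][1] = 23.0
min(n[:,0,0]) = -57.0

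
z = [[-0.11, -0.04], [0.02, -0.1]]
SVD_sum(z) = [[-0.08,-0.07], [-0.04,-0.03]] + [[-0.03, 0.03], [0.06, -0.07]]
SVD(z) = [[-0.92, -0.40], [-0.40, 0.92]] @ diag([0.12038198822670673, 0.09802130845170882]) @ [[0.77,0.64], [0.64,-0.77]]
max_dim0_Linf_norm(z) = 0.11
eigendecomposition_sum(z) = [[(-0.06+0j), (-0.02-0.08j)],[0.01+0.04j, (-0.05+0.02j)]] + [[-0.06-0.00j, (-0.02+0.08j)], [0.01-0.04j, (-0.05-0.02j)]]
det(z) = 0.01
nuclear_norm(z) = 0.22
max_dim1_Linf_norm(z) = 0.11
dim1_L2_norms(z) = [0.12, 0.1]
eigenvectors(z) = [[(0.82+0j), (0.82-0j)], [(-0.1-0.57j), -0.10+0.57j]]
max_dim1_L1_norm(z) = 0.15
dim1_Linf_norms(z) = [0.11, 0.1]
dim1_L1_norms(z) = [0.15, 0.12]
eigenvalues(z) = [(-0.11+0.03j), (-0.11-0.03j)]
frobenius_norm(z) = 0.16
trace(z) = -0.21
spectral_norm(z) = 0.12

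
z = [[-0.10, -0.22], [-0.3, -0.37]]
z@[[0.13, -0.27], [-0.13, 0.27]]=[[0.02, -0.03], [0.01, -0.02]]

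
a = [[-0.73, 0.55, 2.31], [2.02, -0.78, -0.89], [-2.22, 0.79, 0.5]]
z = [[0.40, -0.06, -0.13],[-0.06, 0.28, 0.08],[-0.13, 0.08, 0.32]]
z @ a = [[-0.12,0.16,0.91], [0.43,-0.19,-0.35], [-0.45,0.12,-0.21]]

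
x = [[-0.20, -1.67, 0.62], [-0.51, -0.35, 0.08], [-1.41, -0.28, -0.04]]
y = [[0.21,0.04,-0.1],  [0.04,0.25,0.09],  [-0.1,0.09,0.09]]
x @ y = [[-0.17, -0.37, -0.07], [-0.13, -0.1, 0.03], [-0.30, -0.13, 0.11]]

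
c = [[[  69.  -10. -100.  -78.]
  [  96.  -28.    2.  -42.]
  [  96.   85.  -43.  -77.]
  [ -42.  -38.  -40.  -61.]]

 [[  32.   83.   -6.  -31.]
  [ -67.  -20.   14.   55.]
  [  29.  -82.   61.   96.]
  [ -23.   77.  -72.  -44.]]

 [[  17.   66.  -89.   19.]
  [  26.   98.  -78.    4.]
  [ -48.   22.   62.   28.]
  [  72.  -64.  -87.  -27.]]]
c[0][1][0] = 96.0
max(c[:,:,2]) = 62.0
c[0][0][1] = -10.0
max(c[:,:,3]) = 96.0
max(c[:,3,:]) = 77.0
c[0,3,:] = [-42.0, -38.0, -40.0, -61.0]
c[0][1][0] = 96.0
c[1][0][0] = 32.0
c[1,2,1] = -82.0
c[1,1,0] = -67.0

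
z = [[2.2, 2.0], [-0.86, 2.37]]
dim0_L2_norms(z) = [2.36, 3.1]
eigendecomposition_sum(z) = [[1.10+0.73j, 1.00-1.75j], [-0.43+0.75j, (1.18+0.58j)]] + [[(1.1-0.73j),(1+1.75j)], [(-0.43-0.75j),1.18-0.58j]]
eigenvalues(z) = [(2.28+1.31j), (2.28-1.31j)]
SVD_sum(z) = [[1.15, 2.49], [0.75, 1.63]] + [[1.05, -0.49], [-1.61, 0.74]]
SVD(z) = [[0.84, 0.55], [0.55, -0.84]] @ diag([3.2718779495505457, 2.119272206028503]) @ [[0.42,0.91], [0.91,-0.42]]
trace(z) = 4.57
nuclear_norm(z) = 5.39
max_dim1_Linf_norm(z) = 2.37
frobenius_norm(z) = 3.90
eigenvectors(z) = [[(0.84+0j), (0.84-0j)], [0.04+0.55j, 0.04-0.55j]]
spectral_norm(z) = 3.27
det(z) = 6.93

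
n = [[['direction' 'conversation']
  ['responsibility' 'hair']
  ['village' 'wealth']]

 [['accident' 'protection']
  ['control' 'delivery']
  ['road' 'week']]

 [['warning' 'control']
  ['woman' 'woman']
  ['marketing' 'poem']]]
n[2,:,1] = ['control', 'woman', 'poem']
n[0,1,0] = 'responsibility'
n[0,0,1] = 'conversation'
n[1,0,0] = 'accident'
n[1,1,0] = 'control'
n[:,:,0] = [['direction', 'responsibility', 'village'], ['accident', 'control', 'road'], ['warning', 'woman', 'marketing']]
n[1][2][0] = 'road'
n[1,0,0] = 'accident'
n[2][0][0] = 'warning'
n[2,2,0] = 'marketing'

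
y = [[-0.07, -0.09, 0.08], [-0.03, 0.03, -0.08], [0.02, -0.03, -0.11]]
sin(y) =[[-0.07, -0.09, 0.08],  [-0.03, 0.03, -0.08],  [0.02, -0.03, -0.11]]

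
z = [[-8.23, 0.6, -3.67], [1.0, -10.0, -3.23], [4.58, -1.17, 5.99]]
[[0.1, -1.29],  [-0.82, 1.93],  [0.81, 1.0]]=z@[[-0.11, 0.13], [0.0, -0.19], [0.22, 0.03]]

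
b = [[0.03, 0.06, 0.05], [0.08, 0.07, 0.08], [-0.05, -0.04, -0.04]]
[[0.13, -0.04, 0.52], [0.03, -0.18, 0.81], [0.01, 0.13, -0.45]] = b @ [[-3.94, -3.42, 2.46], [2.30, 0.23, 3.99], [2.29, 0.91, 4.15]]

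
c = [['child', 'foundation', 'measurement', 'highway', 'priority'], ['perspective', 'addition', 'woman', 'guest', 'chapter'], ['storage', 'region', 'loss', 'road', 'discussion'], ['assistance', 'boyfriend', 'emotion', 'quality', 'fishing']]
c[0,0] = 'child'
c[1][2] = 'woman'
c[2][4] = 'discussion'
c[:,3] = ['highway', 'guest', 'road', 'quality']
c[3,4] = 'fishing'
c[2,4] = 'discussion'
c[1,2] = 'woman'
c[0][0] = 'child'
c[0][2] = 'measurement'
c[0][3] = 'highway'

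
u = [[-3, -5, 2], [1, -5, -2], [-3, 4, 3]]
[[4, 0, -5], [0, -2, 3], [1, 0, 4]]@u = [[3, -40, -7], [-11, 22, 13], [-15, 11, 14]]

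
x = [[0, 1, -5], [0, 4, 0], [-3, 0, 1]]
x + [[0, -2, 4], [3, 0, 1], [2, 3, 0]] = [[0, -1, -1], [3, 4, 1], [-1, 3, 1]]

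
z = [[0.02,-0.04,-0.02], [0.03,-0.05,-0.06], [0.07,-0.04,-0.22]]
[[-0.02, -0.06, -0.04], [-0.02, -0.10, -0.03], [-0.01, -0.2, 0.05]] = z @ [[1.22, -0.58, -0.15], [0.88, 1.00, 1.09], [0.28, 0.54, -0.47]]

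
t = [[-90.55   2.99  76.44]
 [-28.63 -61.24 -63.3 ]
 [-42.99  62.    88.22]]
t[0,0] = -90.55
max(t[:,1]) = 62.0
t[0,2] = 76.44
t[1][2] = -63.3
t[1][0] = -28.63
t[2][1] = 62.0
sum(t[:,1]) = 3.75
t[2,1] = 62.0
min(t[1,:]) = -63.3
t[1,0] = -28.63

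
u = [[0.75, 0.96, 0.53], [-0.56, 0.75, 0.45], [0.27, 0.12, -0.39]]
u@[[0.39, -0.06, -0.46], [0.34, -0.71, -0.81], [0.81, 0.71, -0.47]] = [[1.05, -0.35, -1.37], [0.4, -0.18, -0.56], [-0.17, -0.38, -0.04]]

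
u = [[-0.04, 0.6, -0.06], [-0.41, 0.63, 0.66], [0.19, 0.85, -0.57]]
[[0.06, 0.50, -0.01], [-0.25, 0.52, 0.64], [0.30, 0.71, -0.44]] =u @ [[0.42, 0.11, -0.22], [0.11, 0.85, 0.05], [-0.22, 0.05, 0.78]]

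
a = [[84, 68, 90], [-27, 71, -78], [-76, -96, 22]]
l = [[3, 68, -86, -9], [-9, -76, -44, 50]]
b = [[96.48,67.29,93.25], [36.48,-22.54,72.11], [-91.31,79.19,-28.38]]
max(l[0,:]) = 68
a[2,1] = -96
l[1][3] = 50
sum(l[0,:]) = -24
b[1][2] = 72.11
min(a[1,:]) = -78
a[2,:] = [-76, -96, 22]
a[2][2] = 22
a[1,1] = 71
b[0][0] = 96.48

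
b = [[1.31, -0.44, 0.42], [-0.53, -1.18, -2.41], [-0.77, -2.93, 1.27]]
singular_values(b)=[3.32, 2.76, 1.32]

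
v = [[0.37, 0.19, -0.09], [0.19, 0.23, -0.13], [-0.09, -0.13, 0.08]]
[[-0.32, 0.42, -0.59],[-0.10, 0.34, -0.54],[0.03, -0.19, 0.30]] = v @ [[-0.96, 0.69, -0.71], [-0.58, 0.48, -1.35], [-1.64, -0.77, 0.74]]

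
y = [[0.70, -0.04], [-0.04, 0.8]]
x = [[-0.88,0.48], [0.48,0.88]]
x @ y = [[-0.64, 0.42], [0.30, 0.68]]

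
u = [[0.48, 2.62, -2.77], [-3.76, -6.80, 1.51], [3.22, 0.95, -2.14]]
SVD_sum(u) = [[1.64, 2.59, -1.10], [-3.93, -6.21, 2.64], [1.56, 2.46, -1.05]] + [[0.24, -0.28, -0.31], [0.57, -0.68, -0.75], [1.18, -1.41, -1.55]] + [[-1.40,0.31,-1.35], [-0.4,0.09,-0.38], [0.47,-0.11,0.46]]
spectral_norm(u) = 9.01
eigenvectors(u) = [[(-0.66+0j),(-0.66-0j),(-0.38+0j)], [(0.43-0.05j),0.43+0.05j,0.92+0.00j], [(-0.12+0.61j),(-0.12-0.61j),0.12+0.00j]]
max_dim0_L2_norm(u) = 7.35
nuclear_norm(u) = 13.89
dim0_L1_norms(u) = [7.46, 10.37, 6.42]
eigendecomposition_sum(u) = [[(-0.63+2.16j), (-0.07+0.99j), (-1.5-0.84j)],  [(0.25-1.44j), -0.03-0.64j, (1.03+0.43j)],  [(1.88+0.96j), 0.90+0.24j, -1.04+1.23j]] + [[(-0.63-2.16j), (-0.07-0.99j), -1.50+0.84j], [0.25+1.44j, (-0.03+0.64j), (1.03-0.43j)], [(1.88-0.96j), (0.9-0.24j), (-1.04-1.23j)]] + [[(1.74-0j),(2.76+0j),0.22-0.00j], [(-4.25+0j),(-6.74-0j),-0.54+0.00j], [-0.53+0.00j,(-0.85-0j),-0.07+0.00j]]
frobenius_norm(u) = 9.66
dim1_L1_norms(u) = [5.87, 12.07, 6.31]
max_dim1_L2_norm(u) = 7.92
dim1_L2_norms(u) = [3.84, 7.92, 3.98]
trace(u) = -8.46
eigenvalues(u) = [(-1.69+2.75j), (-1.69-2.75j), (-5.07+0j)]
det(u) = -52.80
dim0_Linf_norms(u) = [3.76, 6.8, 2.77]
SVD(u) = [[-0.36, -0.18, -0.91], [0.87, -0.43, -0.26], [-0.34, -0.89, 0.31]] @ diag([9.013810177539758, 2.7151702714177004, 2.1575394505061305]) @ [[-0.5,  -0.8,  0.34], [-0.49,  0.59,  0.64], [0.71,  -0.16,  0.69]]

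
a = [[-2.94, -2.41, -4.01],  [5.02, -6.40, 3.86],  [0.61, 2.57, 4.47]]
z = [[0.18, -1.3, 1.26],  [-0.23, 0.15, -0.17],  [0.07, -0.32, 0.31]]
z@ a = [[-6.29,  11.12,  -0.11], [1.33,  -0.84,  0.74], [-1.62,  2.68,  -0.13]]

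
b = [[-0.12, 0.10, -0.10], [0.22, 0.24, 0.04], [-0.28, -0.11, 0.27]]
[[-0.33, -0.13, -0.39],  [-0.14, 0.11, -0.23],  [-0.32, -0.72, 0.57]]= b @[[1.49, 1.57, 0.38],  [-1.89, -0.74, -1.63],  [-0.41, -1.34, 1.85]]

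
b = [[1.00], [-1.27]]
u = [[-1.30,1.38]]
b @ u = [[-1.30, 1.38], [1.65, -1.75]]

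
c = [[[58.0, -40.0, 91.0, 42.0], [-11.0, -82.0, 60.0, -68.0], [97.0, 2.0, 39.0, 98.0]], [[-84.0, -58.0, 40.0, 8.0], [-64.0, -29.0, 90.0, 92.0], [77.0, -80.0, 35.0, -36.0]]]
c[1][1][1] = -29.0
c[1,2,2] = 35.0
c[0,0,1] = -40.0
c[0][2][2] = 39.0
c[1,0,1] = -58.0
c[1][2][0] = 77.0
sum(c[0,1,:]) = -101.0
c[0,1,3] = -68.0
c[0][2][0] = 97.0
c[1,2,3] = -36.0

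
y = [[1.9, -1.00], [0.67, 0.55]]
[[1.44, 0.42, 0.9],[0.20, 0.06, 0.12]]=y @ [[0.58, 0.17, 0.36], [-0.34, -0.10, -0.22]]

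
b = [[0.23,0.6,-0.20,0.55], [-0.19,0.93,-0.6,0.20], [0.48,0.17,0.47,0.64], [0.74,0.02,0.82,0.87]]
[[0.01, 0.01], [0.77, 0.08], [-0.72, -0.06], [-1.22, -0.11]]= b@ [[-0.54,-0.05],[0.48,0.05],[-0.52,-0.05],[-0.46,-0.04]]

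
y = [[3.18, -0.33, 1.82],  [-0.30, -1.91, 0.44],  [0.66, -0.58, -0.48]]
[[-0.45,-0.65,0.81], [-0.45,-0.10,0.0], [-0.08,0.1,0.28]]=y @ [[-0.04, -0.05, 0.3],  [0.21, -0.00, -0.07],  [-0.14, -0.27, -0.09]]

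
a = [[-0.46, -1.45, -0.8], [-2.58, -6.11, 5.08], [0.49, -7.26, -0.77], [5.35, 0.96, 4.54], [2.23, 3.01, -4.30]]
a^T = [[-0.46, -2.58, 0.49, 5.35, 2.23], [-1.45, -6.11, -7.26, 0.96, 3.01], [-0.80, 5.08, -0.77, 4.54, -4.30]]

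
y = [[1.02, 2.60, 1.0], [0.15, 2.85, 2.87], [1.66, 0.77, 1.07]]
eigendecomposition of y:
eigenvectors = [[(0.6+0j), (0.6-0j), (-0.6+0j)], [(-0.17+0.52j), -0.17-0.52j, -0.69+0.00j], [-0.11-0.57j, (-0.11+0.57j), -0.42+0.00j]]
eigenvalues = [(0.11+1.31j), (0.11-1.31j), (4.72+0j)]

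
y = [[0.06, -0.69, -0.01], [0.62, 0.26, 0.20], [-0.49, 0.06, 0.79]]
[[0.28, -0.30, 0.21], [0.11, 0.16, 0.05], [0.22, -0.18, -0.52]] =y @ [[0.20,0.13,0.34], [-0.39,0.45,-0.27], [0.43,-0.18,-0.43]]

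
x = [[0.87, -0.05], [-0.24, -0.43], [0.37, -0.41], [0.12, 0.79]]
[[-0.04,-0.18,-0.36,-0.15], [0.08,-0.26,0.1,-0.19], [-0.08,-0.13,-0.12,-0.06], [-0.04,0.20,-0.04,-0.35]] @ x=[[-0.14,0.11], [0.15,-0.08], [-0.09,0.06], [-0.14,-0.34]]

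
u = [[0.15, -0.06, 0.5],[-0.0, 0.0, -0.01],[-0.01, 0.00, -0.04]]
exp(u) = [[1.16, -0.06, 0.53],[0.00, 1.0, -0.01],[-0.01, 0.0, 0.96]]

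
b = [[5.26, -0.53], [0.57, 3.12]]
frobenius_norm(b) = 6.17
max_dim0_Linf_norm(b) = 5.26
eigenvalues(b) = [5.11, 3.27]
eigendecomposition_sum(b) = [[5.53, -1.47], [1.59, -0.42]] + [[-0.27,  0.94], [-1.02,  3.54]]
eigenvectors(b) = [[0.96, 0.26], [0.28, 0.97]]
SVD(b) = [[-1.0, -0.07], [-0.07, 1.00]] @ diag([5.296130581158242, 3.1557567820287526]) @ [[-1.00, 0.06],[0.06, 1.0]]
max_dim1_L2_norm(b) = 5.29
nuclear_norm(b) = 8.45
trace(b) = 8.38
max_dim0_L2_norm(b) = 5.29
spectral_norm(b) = 5.30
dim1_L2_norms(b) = [5.29, 3.17]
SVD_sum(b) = [[5.27, -0.3], [0.39, -0.02]] + [[-0.01, -0.23],  [0.18, 3.14]]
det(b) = 16.71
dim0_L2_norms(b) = [5.29, 3.16]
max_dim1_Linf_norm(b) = 5.26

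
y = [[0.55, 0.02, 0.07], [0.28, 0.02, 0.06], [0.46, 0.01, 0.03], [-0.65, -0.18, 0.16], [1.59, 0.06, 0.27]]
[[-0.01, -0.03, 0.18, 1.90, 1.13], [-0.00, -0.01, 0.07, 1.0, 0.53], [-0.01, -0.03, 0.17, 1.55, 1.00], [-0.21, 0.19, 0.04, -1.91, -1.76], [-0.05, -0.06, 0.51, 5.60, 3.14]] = y@[[-0.02, -0.08, 0.44, 3.29, 2.29], [1.01, -0.46, -2.06, -0.07, -0.10], [-0.28, 0.35, -0.25, 1.38, -1.82]]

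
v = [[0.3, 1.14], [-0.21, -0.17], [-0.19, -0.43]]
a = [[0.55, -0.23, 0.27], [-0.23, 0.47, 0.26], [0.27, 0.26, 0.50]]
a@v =[[0.16, 0.55], [-0.22, -0.45], [-0.07, 0.05]]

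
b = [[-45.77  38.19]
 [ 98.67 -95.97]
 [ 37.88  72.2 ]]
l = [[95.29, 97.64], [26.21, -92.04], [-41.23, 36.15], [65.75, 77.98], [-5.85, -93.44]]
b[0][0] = -45.77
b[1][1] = -95.97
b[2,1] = 72.2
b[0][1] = 38.19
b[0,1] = 38.19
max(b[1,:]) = 98.67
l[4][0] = -5.85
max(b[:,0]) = 98.67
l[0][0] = 95.29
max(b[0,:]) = 38.19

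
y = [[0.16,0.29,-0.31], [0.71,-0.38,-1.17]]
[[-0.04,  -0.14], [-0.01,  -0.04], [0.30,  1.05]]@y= [[-0.11, 0.04, 0.18], [-0.03, 0.01, 0.05], [0.79, -0.31, -1.32]]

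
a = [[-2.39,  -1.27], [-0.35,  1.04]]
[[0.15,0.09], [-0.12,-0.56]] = a@[[0.00, 0.21], [-0.12, -0.47]]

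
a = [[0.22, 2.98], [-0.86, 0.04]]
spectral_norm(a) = 2.99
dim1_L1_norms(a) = [3.2, 0.9]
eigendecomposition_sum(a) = [[(0.11+0.8j), (1.49-0.12j)], [-0.43+0.03j, (0.02+0.8j)]] + [[0.11-0.80j, (1.49+0.12j)], [(-0.43-0.03j), (0.02-0.8j)]]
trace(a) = 0.26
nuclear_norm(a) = 3.85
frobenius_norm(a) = 3.11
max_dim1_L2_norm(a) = 2.99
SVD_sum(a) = [[0.23, 2.98], [-0.0, -0.03]] + [[-0.01, 0.00], [-0.86, 0.07]]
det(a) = 2.57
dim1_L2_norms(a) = [2.99, 0.86]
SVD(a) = [[1.00,-0.01], [-0.01,-1.0]] @ diag([2.988209902639863, 0.8605821156432755]) @ [[0.08, 1.00], [1.0, -0.08]]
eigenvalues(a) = [(0.13+1.6j), (0.13-1.6j)]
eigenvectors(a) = [[(0.88+0j), 0.88-0.00j],[-0.03+0.47j, -0.03-0.47j]]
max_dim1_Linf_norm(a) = 2.98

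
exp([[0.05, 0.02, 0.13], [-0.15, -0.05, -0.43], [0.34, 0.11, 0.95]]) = [[1.08, 0.03, 0.22], [-0.25, 0.92, -0.72], [0.57, 0.18, 2.58]]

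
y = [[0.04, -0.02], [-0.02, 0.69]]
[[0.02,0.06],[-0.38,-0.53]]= y @ [[0.22, 1.08], [-0.55, -0.73]]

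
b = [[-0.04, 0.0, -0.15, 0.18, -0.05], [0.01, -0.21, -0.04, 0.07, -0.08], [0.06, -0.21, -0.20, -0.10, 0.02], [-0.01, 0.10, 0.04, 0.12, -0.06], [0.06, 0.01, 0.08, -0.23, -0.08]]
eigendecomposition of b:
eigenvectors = [[-0.68+0.00j, (-0.39+0.14j), -0.39-0.14j, -0.78+0.00j, (-0.78-0j)], [-0.22+0.00j, (-0.09+0.31j), -0.09-0.31j, -0.00-0.20j, -0.00+0.20j], [(0.18+0j), -0.43+0.32j, (-0.43-0.32j), -0.15+0.30j, (-0.15-0.3j)], [(-0.56+0j), (0.18-0.07j), 0.18+0.07j, (-0.14+0.12j), -0.14-0.12j], [(0.39+0j), 0.63+0.00j, 0.63-0.00j, (-0.28+0.35j), -0.28-0.35j]]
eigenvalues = [(0.18+0j), (-0.24+0.09j), (-0.24-0.09j), (-0.05+0.05j), (-0.05-0.05j)]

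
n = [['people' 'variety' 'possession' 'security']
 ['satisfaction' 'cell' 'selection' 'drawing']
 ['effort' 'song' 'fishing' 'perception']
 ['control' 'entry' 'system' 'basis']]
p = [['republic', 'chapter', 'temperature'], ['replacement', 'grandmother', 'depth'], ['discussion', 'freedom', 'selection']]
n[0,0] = 'people'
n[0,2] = 'possession'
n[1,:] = ['satisfaction', 'cell', 'selection', 'drawing']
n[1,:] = ['satisfaction', 'cell', 'selection', 'drawing']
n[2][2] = 'fishing'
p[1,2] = 'depth'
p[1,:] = ['replacement', 'grandmother', 'depth']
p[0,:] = ['republic', 'chapter', 'temperature']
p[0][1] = 'chapter'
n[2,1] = 'song'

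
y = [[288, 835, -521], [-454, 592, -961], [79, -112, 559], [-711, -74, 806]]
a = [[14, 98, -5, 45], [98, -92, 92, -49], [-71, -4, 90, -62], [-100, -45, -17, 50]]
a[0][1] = 98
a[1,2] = 92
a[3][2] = -17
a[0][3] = 45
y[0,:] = [288, 835, -521]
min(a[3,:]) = -100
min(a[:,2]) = -17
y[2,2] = 559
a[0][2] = -5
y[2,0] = 79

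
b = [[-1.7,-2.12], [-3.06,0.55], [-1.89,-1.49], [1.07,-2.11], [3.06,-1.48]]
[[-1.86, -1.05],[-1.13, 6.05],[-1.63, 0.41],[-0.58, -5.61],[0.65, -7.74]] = b @ [[0.46,-1.65], [0.51,1.82]]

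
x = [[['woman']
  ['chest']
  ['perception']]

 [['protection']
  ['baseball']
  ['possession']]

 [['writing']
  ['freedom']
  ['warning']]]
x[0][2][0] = 'perception'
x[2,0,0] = 'writing'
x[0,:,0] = ['woman', 'chest', 'perception']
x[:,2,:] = [['perception'], ['possession'], ['warning']]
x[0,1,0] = 'chest'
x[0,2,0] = 'perception'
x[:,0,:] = [['woman'], ['protection'], ['writing']]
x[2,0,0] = 'writing'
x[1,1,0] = 'baseball'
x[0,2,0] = 'perception'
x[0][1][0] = 'chest'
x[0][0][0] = 'woman'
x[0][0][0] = 'woman'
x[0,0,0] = 'woman'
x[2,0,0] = 'writing'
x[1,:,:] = [['protection'], ['baseball'], ['possession']]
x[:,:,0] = [['woman', 'chest', 'perception'], ['protection', 'baseball', 'possession'], ['writing', 'freedom', 'warning']]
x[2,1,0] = 'freedom'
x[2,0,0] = 'writing'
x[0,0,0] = 'woman'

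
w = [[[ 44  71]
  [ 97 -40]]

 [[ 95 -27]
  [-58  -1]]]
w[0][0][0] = 44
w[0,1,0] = 97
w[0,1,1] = -40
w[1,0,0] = 95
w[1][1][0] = -58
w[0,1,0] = 97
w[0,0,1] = 71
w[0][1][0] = 97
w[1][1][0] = -58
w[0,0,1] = 71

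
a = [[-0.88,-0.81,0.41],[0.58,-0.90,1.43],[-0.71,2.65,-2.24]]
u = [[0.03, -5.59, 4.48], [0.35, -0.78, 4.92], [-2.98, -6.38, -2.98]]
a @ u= [[-1.53, 2.94, -9.15], [-4.56, -11.66, -6.09], [7.58, 16.19, 16.53]]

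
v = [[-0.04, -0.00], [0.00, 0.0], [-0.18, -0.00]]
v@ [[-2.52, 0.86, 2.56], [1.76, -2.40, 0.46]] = [[0.10, -0.03, -0.1],[0.00, 0.0, 0.0],[0.45, -0.15, -0.46]]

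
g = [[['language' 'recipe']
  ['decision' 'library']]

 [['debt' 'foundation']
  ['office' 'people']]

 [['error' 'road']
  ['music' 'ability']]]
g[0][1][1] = 'library'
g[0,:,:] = [['language', 'recipe'], ['decision', 'library']]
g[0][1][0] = 'decision'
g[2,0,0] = 'error'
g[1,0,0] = 'debt'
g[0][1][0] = 'decision'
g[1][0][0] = 'debt'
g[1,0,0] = 'debt'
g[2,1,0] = 'music'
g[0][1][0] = 'decision'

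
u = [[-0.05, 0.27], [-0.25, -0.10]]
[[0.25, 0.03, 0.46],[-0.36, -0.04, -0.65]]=u @ [[0.98, 0.1, 1.79], [1.12, 0.12, 2.05]]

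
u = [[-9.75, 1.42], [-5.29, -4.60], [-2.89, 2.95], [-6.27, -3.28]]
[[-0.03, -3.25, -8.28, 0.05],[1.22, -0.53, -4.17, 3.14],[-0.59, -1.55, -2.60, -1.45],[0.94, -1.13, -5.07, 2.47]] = u@[[-0.03, 0.3, 0.84, -0.09],[-0.23, -0.23, -0.06, -0.58]]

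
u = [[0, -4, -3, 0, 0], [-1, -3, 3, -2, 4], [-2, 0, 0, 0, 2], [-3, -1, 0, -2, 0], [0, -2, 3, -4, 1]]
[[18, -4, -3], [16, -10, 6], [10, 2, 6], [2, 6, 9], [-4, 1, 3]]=u@ [[-1, 0, -3], [-3, 4, 0], [-2, -4, 1], [2, -5, 0], [4, 1, 0]]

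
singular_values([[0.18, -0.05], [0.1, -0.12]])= [0.23, 0.07]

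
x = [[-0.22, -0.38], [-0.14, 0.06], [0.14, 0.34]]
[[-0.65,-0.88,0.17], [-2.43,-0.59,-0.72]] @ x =[[0.29,0.25], [0.52,0.64]]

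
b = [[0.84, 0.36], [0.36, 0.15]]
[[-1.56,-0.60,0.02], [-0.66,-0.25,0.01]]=b @ [[-0.78, -0.08, 0.24], [-2.52, -1.48, -0.51]]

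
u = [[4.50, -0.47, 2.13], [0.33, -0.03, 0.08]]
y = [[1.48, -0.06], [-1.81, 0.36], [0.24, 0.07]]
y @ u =[[6.64,  -0.69,  3.15], [-8.03,  0.84,  -3.83], [1.10,  -0.11,  0.52]]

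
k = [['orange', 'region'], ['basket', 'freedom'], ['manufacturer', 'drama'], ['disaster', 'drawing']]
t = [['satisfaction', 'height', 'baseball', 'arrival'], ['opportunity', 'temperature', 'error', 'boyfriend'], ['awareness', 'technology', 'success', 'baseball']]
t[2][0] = 'awareness'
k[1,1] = 'freedom'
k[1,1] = 'freedom'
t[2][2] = 'success'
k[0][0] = 'orange'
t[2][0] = 'awareness'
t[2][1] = 'technology'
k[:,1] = ['region', 'freedom', 'drama', 'drawing']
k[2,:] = ['manufacturer', 'drama']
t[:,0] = ['satisfaction', 'opportunity', 'awareness']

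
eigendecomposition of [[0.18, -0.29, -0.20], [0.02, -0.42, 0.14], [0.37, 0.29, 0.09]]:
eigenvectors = [[(-0.06-0.64j), (-0.06+0.64j), -0.20+0.00j], [(-0.15+0.05j), -0.15-0.05j, (-0.83+0j)], [-0.75+0.00j, (-0.75-0j), 0.53+0.00j]]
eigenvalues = [(0.18+0.3j), (0.18-0.3j), (-0.5+0j)]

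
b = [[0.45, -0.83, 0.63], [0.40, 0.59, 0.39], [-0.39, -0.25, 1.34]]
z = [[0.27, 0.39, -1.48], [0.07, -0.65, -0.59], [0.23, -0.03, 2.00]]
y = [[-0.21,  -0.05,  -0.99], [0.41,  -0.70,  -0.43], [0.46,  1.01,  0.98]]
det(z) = -0.68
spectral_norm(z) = 2.56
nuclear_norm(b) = 3.24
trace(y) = 0.07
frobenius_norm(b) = 1.99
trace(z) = 1.62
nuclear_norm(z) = 3.67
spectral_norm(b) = 1.61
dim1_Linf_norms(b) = [0.83, 0.59, 1.34]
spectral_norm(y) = 1.81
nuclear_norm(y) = 3.03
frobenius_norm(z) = 2.69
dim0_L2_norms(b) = [0.72, 1.05, 1.53]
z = y @ b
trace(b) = 2.38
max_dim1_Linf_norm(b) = 1.34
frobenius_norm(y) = 2.02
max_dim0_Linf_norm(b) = 1.34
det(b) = 1.05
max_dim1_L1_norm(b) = 1.98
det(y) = -0.65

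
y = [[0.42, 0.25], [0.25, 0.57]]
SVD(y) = [[-0.60, -0.8], [-0.8, 0.6]] @ diag([0.7560076627227637, 0.23399233727723623]) @ [[-0.60, -0.8], [-0.8, 0.60]]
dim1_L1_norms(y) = [0.67, 0.82]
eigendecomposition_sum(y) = [[0.15, -0.11], [-0.11, 0.08]] + [[0.27, 0.36], [0.36, 0.49]]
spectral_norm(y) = 0.76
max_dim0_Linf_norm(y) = 0.57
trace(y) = 0.99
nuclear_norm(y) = 0.99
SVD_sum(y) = [[0.27, 0.36], [0.36, 0.49]] + [[0.15, -0.11], [-0.11, 0.08]]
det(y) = 0.18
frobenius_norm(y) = 0.79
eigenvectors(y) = [[-0.80, -0.60], [0.6, -0.80]]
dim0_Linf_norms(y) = [0.42, 0.57]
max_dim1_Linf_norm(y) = 0.57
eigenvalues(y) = [0.23, 0.76]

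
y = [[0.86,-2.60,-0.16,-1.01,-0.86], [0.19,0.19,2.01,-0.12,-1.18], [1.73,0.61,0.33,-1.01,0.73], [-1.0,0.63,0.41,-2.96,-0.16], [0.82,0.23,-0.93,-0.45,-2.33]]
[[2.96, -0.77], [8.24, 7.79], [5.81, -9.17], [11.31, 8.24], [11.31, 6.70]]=y @ [[1.87, -4.25],[2.07, 0.66],[1.28, 1.40],[-3.63, -0.76],[-3.8, -4.72]]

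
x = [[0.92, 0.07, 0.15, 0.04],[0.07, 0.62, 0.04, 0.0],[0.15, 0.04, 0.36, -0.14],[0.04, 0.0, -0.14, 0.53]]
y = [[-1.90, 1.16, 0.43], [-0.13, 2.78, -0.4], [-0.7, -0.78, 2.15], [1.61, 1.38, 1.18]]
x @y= [[-1.80, 1.20, 0.74],[-0.24, 1.77, -0.13],[-0.77, -0.19, 0.66],[0.88, 0.89, 0.34]]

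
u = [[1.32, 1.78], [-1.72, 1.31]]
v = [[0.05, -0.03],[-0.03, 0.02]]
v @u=[[0.12,0.05], [-0.07,-0.03]]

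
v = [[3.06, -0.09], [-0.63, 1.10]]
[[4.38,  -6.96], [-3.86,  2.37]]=v @ [[1.35, -2.25], [-2.74, 0.87]]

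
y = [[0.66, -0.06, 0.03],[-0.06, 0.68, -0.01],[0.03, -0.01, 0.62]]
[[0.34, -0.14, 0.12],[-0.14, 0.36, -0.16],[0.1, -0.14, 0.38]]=y @ [[0.5, -0.16, 0.14], [-0.16, 0.51, -0.21], [0.14, -0.21, 0.61]]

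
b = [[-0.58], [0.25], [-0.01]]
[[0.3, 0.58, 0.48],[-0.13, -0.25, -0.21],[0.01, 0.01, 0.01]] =b@[[-0.52,  -1.0,  -0.83]]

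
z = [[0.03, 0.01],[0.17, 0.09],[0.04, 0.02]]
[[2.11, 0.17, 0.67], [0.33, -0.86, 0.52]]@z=[[0.12, 0.05],[-0.12, -0.06]]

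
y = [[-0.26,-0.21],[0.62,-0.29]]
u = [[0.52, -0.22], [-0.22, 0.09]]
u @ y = [[-0.27, -0.05],[0.11, 0.02]]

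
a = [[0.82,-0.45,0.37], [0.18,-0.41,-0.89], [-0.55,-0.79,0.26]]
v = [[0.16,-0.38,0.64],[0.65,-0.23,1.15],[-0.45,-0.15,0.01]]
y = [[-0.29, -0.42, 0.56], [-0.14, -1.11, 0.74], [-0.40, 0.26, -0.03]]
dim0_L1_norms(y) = [0.83, 1.79, 1.33]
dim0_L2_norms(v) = [0.81, 0.47, 1.32]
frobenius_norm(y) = 1.61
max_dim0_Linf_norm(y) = 1.11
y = v @ a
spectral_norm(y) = 1.52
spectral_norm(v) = 1.52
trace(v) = -0.06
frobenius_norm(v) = 1.61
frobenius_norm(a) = 1.73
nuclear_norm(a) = 3.00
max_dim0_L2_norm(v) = 1.32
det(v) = 0.10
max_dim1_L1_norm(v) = 2.03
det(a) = -1.00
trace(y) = -1.43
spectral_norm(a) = 1.01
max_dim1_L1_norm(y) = 1.99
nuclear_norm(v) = 2.16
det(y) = -0.10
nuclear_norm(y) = 2.16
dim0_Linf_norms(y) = [0.4, 1.11, 0.74]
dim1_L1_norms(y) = [1.27, 1.99, 0.69]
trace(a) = 0.67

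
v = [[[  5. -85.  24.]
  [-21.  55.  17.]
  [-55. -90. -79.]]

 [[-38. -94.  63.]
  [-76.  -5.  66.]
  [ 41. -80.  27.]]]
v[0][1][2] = 17.0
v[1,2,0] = 41.0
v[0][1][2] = 17.0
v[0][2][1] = -90.0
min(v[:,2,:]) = -90.0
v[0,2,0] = -55.0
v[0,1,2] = 17.0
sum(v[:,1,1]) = 50.0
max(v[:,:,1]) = 55.0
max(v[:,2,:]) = 41.0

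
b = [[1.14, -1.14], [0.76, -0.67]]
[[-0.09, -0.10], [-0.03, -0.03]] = b@[[0.21,0.29], [0.29,0.38]]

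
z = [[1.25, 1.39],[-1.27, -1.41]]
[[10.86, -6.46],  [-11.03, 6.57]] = z @ [[2.82,  -8.08], [5.28,  2.62]]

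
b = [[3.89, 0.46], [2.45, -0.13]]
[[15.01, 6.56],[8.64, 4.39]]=b @ [[3.63,1.76], [1.94,-0.63]]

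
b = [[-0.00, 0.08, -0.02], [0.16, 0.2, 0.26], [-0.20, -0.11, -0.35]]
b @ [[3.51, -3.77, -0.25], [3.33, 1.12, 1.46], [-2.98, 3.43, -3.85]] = [[0.33, 0.02, 0.19], [0.45, 0.51, -0.75], [-0.03, -0.57, 1.24]]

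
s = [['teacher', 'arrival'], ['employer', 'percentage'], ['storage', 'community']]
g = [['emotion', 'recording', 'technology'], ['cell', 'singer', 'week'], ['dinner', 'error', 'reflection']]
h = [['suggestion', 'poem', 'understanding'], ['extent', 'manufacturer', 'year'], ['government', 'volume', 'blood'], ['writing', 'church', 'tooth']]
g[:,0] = ['emotion', 'cell', 'dinner']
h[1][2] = 'year'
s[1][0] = 'employer'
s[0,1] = 'arrival'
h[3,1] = 'church'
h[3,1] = 'church'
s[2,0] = 'storage'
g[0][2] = 'technology'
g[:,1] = ['recording', 'singer', 'error']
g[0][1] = 'recording'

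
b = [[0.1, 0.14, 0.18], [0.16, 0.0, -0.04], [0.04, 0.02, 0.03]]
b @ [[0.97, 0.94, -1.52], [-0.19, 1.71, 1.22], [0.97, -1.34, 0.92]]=[[0.24, 0.09, 0.18], [0.12, 0.20, -0.28], [0.06, 0.03, -0.01]]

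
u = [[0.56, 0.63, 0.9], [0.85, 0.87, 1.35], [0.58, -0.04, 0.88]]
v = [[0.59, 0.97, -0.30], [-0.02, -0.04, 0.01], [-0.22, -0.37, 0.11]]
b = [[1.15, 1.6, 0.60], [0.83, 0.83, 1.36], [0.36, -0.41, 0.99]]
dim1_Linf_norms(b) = [1.6, 1.36, 0.99]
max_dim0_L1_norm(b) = 2.95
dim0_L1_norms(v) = [0.83, 1.38, 0.42]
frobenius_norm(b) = 2.96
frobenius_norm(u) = 2.44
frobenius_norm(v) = 1.26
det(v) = 0.00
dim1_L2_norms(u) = [1.23, 1.82, 1.05]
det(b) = 0.67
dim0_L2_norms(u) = [1.17, 1.07, 1.85]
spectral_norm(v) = 1.26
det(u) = -0.00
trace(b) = 2.97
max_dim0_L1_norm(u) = 3.13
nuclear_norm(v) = 1.26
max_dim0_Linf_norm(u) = 1.35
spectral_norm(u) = 2.38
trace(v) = 0.66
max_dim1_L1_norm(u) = 3.07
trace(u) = 2.31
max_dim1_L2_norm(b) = 2.06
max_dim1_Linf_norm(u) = 1.35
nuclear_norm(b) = 4.13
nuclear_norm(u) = 2.89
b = u + v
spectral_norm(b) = 2.66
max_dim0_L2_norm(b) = 1.85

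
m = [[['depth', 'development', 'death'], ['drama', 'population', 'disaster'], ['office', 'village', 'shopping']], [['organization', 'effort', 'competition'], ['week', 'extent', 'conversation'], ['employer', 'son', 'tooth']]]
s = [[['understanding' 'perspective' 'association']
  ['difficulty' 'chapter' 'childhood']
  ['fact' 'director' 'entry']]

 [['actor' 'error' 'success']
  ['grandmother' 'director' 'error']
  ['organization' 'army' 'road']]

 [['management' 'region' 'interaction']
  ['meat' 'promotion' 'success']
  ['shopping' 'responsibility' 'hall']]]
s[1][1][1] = 'director'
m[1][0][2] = 'competition'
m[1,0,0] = 'organization'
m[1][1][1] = 'extent'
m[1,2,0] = 'employer'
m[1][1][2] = 'conversation'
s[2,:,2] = ['interaction', 'success', 'hall']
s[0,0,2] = 'association'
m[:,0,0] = ['depth', 'organization']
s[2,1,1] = 'promotion'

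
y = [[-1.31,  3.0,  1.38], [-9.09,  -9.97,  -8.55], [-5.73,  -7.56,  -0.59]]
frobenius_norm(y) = 18.92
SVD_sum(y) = [[1.11, 1.33, 0.83], [-9.16, -10.98, -6.84], [-5.09, -6.10, -3.80]] + [[-0.05, -0.11, 0.24], [0.36, 0.79, -1.75], [-0.66, -1.45, 3.21]] + [[-2.37, 1.78, 0.32], [-0.29, 0.22, 0.04], [0.01, -0.01, -0.00]]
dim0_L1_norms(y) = [16.13, 20.53, 10.52]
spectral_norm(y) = 18.23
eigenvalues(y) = [-10.87, -5.06, 4.07]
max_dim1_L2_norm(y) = 15.97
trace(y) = -11.87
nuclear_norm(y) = 25.32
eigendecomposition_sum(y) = [[6.94,  5.17,  3.37], [-17.85,  -13.31,  -8.67], [-9.26,  -6.9,  -4.5]] + [[-8.27,-2.28,-1.8],  [8.56,2.36,1.87],  [3.88,1.07,0.85]] + [[0.02, 0.11, -0.19],[0.20, 0.98, -1.74],[-0.35, -1.72, 3.06]]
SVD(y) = [[0.11,-0.06,0.99], [-0.87,0.48,0.12], [-0.48,-0.88,-0.01]] @ diag([18.23029449429841, 4.090379765019203, 3.001958698762318]) @ [[0.58, 0.69, 0.43],[0.18, 0.4, -0.9],[-0.80, 0.60, 0.11]]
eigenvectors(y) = [[-0.33, 0.66, -0.05], [0.84, -0.68, -0.49], [0.44, -0.31, 0.87]]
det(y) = 223.85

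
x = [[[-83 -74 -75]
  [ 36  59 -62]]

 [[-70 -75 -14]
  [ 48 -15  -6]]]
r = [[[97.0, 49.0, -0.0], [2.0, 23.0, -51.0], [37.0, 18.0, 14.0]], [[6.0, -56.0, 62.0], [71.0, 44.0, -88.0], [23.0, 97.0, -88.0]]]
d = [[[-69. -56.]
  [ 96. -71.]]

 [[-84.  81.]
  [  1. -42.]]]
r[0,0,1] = 49.0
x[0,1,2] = -62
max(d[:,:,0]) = 96.0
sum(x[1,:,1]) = -90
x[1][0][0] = -70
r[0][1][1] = 23.0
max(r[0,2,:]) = 37.0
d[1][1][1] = -42.0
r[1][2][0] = 23.0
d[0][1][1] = -71.0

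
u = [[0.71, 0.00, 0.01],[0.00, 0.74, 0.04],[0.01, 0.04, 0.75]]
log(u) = [[-0.34, -0.0, 0.01], [-0.00, -0.3, 0.05], [0.01, 0.05, -0.29]]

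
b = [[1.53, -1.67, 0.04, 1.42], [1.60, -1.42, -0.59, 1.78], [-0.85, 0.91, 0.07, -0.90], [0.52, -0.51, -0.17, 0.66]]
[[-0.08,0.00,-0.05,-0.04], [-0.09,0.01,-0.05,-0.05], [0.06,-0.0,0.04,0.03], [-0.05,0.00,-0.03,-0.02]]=b @ [[0.41, -0.05, 0.21, 0.17],[0.34, -0.04, 0.18, 0.15],[0.14, -0.02, 0.07, 0.06],[-0.10, 0.01, -0.05, -0.04]]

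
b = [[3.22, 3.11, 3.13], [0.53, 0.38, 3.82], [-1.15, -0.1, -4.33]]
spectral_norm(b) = 7.45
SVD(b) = [[-0.67, 0.74, 0.02],  [-0.48, -0.45, 0.75],  [0.57, 0.49, 0.66]] @ diag([7.451103265867558, 3.040681088570822, 0.41451011928002834]) @ [[-0.41, -0.31, -0.86], [0.52, 0.69, -0.50], [-0.75, 0.65, 0.12]]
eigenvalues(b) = [-4.16, 2.55, 0.89]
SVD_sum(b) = [[2.04, 1.54, 4.26], [1.48, 1.12, 3.10], [-1.73, -1.31, -3.61]] + [[1.19, 1.56, -1.13], [-0.72, -0.95, 0.69], [0.78, 1.03, -0.75]] + [[-0.01,0.00,0.00], [-0.23,0.20,0.04], [-0.20,0.18,0.03]]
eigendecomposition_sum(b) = [[0.05, -0.03, 0.29], [0.53, -0.29, 3.26], [-0.64, 0.35, -3.92]] + [[3.49, 4.82, 4.27], [-0.17, -0.24, -0.21], [-0.58, -0.8, -0.71]] + [[-0.32, -1.68, -1.42], [0.17, 0.91, 0.77], [0.07, 0.35, 0.3]]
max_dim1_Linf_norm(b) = 4.33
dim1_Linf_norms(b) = [3.22, 3.82, 4.33]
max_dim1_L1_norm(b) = 9.46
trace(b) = -0.73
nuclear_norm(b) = 10.91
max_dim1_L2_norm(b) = 5.46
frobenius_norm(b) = 8.06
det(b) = -9.39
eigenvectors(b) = [[-0.06, -0.99, -0.87], [-0.64, 0.05, 0.47], [0.77, 0.16, 0.18]]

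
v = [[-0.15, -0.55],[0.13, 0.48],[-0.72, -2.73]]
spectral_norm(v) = 2.92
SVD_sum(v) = [[-0.15, -0.55], [0.13, 0.48], [-0.72, -2.73]] + [[-0.00, 0.0],[0.0, -0.0],[0.00, -0.00]]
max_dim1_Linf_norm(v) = 2.73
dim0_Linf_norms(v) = [0.72, 2.73]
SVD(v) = [[-0.2, 0.80], [0.17, -0.54], [-0.97, -0.26]] @ diag([2.92293833590413, 0.005611105238581673]) @ [[0.26,0.97],[-0.97,0.26]]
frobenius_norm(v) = 2.92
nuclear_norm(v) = 2.93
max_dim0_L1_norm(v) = 3.76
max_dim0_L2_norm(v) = 2.83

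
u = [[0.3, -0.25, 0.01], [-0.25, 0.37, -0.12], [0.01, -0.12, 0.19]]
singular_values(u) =[0.61, 0.21, 0.04]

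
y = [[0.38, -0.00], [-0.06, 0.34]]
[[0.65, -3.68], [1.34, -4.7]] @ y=[[0.47, -1.25], [0.79, -1.60]]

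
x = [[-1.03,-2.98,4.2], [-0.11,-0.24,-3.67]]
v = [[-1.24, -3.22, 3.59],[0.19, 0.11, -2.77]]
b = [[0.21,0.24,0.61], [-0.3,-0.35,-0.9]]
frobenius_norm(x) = 6.41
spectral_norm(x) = 6.06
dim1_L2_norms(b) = [0.69, 1.01]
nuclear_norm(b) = 1.23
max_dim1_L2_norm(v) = 4.98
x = b + v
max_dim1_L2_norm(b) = 1.01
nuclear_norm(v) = 7.10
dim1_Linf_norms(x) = [4.2, 3.67]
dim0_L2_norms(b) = [0.37, 0.42, 1.09]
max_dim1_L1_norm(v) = 8.05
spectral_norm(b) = 1.22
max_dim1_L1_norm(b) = 1.55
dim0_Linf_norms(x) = [1.03, 2.98, 4.2]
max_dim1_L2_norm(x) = 5.25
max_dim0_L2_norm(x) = 5.58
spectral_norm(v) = 5.46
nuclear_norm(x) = 8.15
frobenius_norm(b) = 1.22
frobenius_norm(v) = 5.70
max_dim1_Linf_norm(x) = 4.2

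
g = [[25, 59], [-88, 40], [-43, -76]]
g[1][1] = 40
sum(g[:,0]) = -106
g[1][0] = -88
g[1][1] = 40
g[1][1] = 40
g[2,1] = -76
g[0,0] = 25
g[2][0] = -43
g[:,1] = [59, 40, -76]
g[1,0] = -88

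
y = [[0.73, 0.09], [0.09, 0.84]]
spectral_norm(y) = 0.89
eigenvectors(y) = [[-0.87,-0.49], [0.49,-0.87]]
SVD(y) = [[0.49, 0.87], [0.87, -0.49]] @ diag([0.890475115548645, 0.6795248844513551]) @ [[0.49, 0.87], [0.87, -0.49]]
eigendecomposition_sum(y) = [[0.52, -0.29], [-0.29, 0.16]] + [[0.21, 0.38],[0.38, 0.68]]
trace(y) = 1.57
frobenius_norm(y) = 1.12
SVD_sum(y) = [[0.21, 0.38], [0.38, 0.68]] + [[0.52, -0.29], [-0.29, 0.16]]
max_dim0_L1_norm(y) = 0.93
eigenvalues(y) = [0.68, 0.89]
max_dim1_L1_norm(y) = 0.93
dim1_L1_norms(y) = [0.82, 0.93]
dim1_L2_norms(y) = [0.74, 0.84]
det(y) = 0.61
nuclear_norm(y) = 1.57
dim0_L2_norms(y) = [0.74, 0.84]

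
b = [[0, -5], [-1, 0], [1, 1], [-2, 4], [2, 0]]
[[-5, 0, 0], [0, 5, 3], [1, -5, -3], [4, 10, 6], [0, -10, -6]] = b @ [[0, -5, -3], [1, 0, 0]]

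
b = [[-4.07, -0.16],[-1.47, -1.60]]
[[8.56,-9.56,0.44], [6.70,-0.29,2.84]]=b @ [[-2.01, 2.43, -0.04], [-2.34, -2.05, -1.74]]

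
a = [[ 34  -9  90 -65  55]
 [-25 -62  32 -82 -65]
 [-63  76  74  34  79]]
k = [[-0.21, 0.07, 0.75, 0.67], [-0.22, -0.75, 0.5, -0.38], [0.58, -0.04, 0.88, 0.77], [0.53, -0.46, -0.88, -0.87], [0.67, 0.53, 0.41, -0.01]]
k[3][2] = -0.881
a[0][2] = 90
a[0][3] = -65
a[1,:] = [-25, -62, 32, -82, -65]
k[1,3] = -0.38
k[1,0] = -0.222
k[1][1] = -0.752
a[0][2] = 90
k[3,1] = -0.458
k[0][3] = 0.668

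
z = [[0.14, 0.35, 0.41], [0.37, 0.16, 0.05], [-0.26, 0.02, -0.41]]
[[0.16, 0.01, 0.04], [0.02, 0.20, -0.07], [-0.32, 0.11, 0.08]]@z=[[0.02, 0.06, 0.05], [0.1, 0.04, 0.05], [-0.02, -0.09, -0.16]]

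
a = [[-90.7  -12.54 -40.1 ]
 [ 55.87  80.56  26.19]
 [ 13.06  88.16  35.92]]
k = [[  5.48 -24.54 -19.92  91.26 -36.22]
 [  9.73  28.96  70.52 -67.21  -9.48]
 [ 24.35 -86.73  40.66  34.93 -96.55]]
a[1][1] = 80.56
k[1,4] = -9.48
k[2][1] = -86.73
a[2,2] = 35.92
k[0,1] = -24.54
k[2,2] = 40.66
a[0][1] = -12.54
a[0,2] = -40.1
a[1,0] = 55.87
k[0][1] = -24.54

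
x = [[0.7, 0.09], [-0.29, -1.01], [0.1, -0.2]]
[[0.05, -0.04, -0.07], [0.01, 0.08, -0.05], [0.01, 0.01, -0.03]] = x@[[0.08, -0.05, -0.11],[-0.03, -0.06, 0.08]]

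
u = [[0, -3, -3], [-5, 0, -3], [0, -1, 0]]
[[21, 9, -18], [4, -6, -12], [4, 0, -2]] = u @ [[1, 3, 0], [-4, 0, 2], [-3, -3, 4]]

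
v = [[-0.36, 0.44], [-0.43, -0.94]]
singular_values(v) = [1.07, 0.49]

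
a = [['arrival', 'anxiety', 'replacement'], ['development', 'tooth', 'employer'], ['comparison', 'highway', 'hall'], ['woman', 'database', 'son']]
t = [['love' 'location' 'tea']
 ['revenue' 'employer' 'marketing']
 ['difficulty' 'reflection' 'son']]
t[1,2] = 'marketing'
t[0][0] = 'love'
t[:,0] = ['love', 'revenue', 'difficulty']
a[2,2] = 'hall'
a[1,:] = ['development', 'tooth', 'employer']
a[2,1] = 'highway'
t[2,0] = 'difficulty'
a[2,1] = 'highway'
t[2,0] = 'difficulty'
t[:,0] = ['love', 'revenue', 'difficulty']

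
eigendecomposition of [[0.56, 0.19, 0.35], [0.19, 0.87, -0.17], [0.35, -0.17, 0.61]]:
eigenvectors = [[-0.69, 0.62, -0.37],[0.33, -0.18, -0.93],[0.64, 0.76, 0.08]]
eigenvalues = [0.14, 0.93, 0.96]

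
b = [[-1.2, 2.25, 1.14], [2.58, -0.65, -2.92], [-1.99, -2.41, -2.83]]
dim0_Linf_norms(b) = [2.58, 2.41, 2.92]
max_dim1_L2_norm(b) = 4.22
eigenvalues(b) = [2.32, -2.76, -4.25]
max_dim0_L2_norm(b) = 4.22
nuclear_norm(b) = 10.17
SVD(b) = [[-0.47, -0.15, -0.87], [0.60, 0.66, -0.44], [0.65, -0.73, -0.22]] @ diag([5.167100732908927, 3.496028061483278, 1.5044460140840832]) @ [[0.16, -0.58, -0.80], [0.96, 0.28, -0.01], [0.23, -0.76, 0.6]]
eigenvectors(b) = [[-0.34, -0.75, -0.64],[-0.79, 0.63, 0.71],[0.5, -0.21, 0.31]]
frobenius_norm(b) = 6.42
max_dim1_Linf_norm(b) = 2.92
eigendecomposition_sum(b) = [[0.58,  0.62,  -0.22],  [1.33,  1.42,  -0.51],  [-0.84,  -0.90,  0.32]] + [[-2.62, -0.94, -3.27], [2.19, 0.78, 2.73], [-0.74, -0.26, -0.92]] + [[0.84, 2.57, 4.63], [-0.94, -2.86, -5.14], [-0.41, -1.24, -2.23]]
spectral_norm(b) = 5.17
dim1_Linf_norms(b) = [2.25, 2.92, 2.83]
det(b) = 27.18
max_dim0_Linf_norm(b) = 2.92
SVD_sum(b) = [[-0.39, 1.4, 1.92], [0.51, -1.81, -2.49], [0.54, -1.94, -2.66]] + [[-0.50,-0.15,0.01],[2.23,0.66,-0.03],[-2.45,-0.73,0.03]] + [[-0.31,1.0,-0.79], [-0.15,0.5,-0.4], [-0.08,0.25,-0.2]]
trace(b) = -4.68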